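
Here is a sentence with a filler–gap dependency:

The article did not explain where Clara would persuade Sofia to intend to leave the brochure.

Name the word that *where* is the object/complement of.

leave

In situ: Clara would persuade Sofia to intend to leave the brochure where.
The filler 'where' is interpreted as the locative complement of 'leave'. Wh-movement fronts it, leaving a gap right after 'brochure':
The article did not explain where Clara would persuade Sofia to intend to leave the brochure ___.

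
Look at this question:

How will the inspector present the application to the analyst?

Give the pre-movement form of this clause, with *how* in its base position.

The filler 'how' is interpreted as the manner adjunct. It moves to the left edge, and the trace sits right after 'analyst':
How will the inspector present the application to the analyst ___?

The inspector will present the application to the analyst how.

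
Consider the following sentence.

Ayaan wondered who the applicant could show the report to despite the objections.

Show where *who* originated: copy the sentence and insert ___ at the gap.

Ayaan wondered who the applicant could show the report to ___ despite the objections.

Before movement: The applicant could show the report to who despite the objections.
'who' is the object of the preposition 'to' (recipient of 'show'). The gap is right after 'to'.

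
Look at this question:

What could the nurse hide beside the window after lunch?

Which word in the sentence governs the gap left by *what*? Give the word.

In situ: The nurse could hide what beside the window after lunch.
'what' is the direct object of 'hide'. It moves to the left edge, and the trace sits right after 'hide':
What could the nurse hide ___ beside the window after lunch?

hide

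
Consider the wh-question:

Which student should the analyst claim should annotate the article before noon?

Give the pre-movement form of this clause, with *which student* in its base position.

The filler 'which student' is interpreted as the subject of the clause embedded under 'claim'. Wh-movement fronts it, leaving a gap right after 'claim':
Which student should the analyst claim ___ should annotate the article before noon?

The analyst should claim which student should annotate the article before noon.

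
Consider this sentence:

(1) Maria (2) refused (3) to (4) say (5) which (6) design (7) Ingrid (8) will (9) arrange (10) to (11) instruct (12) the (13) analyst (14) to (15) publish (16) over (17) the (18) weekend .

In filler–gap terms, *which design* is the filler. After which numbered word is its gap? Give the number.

15

Pre-movement form: Ingrid will arrange to instruct the analyst to publish which design over the weekend.
'which design' is the direct object of 'publish'. It moves to the left edge, and the trace sits right after 'publish':
Maria refused to say which design Ingrid will arrange to instruct the analyst to publish ___ over the weekend.
'publish' is word 15.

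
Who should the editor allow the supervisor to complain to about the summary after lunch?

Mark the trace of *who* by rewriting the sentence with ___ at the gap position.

Who should the editor allow the supervisor to complain to ___ about the summary after lunch?

Underlying clause: The editor should allow the supervisor to complain to who about the summary after lunch.
'who' functions as the object of the preposition 'to'. The gap is right after 'to'.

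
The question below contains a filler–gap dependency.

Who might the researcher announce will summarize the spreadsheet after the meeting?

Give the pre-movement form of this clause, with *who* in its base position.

'who' is the subject of the clause embedded under 'announce'. Fronting leaves a gap immediately after 'announce':
Who might the researcher announce ___ will summarize the spreadsheet after the meeting?

The researcher might announce who will summarize the spreadsheet after the meeting.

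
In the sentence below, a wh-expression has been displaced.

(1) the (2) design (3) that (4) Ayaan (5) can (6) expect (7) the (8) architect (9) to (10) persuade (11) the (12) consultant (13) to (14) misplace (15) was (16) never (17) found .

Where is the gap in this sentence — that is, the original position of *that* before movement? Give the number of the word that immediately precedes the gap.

'that' functions as the direct object of 'misplace'. Wh-movement fronts it, leaving a gap right after 'misplace':
The design that Ayaan can expect the architect to persuade the consultant to misplace ___ was never found.
'misplace' is word 14.

14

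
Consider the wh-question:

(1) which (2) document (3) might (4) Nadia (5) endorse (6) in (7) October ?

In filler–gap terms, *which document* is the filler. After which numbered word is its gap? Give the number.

Before movement: Nadia might endorse which document in October.
'which document' is the direct object of 'endorse'. Fronting leaves a gap immediately after 'endorse':
Which document might Nadia endorse ___ in October?
'endorse' is word 5.

5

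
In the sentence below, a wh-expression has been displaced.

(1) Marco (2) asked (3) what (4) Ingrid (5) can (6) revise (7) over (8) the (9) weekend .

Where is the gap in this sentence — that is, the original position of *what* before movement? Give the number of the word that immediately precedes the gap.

6

In situ: Ingrid can revise what over the weekend.
The filler 'what' is interpreted as the direct object of 'revise'. Fronting leaves a gap immediately after 'revise':
Marco asked what Ingrid can revise ___ over the weekend.
'revise' is word 6.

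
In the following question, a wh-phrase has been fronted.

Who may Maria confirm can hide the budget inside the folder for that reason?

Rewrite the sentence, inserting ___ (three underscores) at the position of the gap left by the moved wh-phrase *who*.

Who may Maria confirm ___ can hide the budget inside the folder for that reason?

Pre-movement form: Maria may confirm who can hide the budget inside the folder for that reason.
The filler 'who' is interpreted as the subject of the clause embedded under 'confirm'. The gap is right after 'confirm'.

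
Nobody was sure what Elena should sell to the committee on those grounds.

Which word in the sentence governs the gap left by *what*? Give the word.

sell

Pre-movement form: Elena should sell what to the committee on those grounds.
'what' functions as the direct object of 'sell'. Wh-movement fronts it, leaving a gap right after 'sell':
Nobody was sure what Elena should sell ___ to the committee on those grounds.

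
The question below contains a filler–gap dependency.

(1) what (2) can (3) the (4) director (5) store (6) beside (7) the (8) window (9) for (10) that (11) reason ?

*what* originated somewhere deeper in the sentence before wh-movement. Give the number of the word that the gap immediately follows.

5

Before movement: The director can store what beside the window for that reason.
'what' is the direct object of 'store'. Fronting leaves a gap immediately after 'store':
What can the director store ___ beside the window for that reason?
'store' is word 5.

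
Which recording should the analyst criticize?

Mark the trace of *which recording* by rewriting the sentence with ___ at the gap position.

Underlying clause: The analyst should criticize which recording.
'which recording' functions as the direct object of 'criticize'. The gap is right after 'criticize'.

Which recording should the analyst criticize ___?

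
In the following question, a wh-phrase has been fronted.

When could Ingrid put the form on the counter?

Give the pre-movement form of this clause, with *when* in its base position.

Ingrid could put the form on the counter when.

'when' is the temporal adjunct. It moves to the left edge, and the trace sits right after 'counter':
When could Ingrid put the form on the counter ___?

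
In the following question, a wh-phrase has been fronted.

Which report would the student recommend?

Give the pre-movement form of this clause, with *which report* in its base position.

The filler 'which report' is interpreted as the direct object of 'recommend'. Wh-movement fronts it, leaving a gap right after 'recommend':
Which report would the student recommend ___?

The student would recommend which report.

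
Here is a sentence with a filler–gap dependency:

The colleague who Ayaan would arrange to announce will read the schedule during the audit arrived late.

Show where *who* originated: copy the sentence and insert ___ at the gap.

'who' is the subject of the clause embedded under 'announce'. The gap is right after 'announce'.

The colleague who Ayaan would arrange to announce ___ will read the schedule during the audit arrived late.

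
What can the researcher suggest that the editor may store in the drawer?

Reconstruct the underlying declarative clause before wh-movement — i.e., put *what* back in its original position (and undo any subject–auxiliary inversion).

The filler 'what' is interpreted as the direct object of 'store'. Fronting leaves a gap immediately after 'store':
What can the researcher suggest that the editor may store ___ in the drawer?

The researcher can suggest that the editor may store what in the drawer.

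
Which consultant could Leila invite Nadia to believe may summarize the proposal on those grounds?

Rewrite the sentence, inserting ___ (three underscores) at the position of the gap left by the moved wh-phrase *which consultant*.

Before movement: Leila could invite Nadia to believe which consultant may summarize the proposal on those grounds.
'which consultant' is the subject of the clause embedded under 'believe'. The gap is right after 'believe'.

Which consultant could Leila invite Nadia to believe ___ may summarize the proposal on those grounds?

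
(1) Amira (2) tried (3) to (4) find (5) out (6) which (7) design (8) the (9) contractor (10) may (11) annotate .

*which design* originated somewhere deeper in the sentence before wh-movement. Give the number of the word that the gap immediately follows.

Pre-movement form: The contractor may annotate which design.
The filler 'which design' is interpreted as the direct object of 'annotate'. Wh-movement fronts it, leaving a gap right after 'annotate':
Amira tried to find out which design the contractor may annotate ___.
'annotate' is word 11.

11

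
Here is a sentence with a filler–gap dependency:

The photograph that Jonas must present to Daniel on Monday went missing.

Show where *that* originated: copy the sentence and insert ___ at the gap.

'that' functions as the direct object of 'present'. The gap is right after 'present'.

The photograph that Jonas must present ___ to Daniel on Monday went missing.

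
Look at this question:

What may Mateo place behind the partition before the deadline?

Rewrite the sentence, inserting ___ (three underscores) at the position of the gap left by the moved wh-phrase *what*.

What may Mateo place ___ behind the partition before the deadline?

Underlying clause: Mateo may place what behind the partition before the deadline.
The filler 'what' is interpreted as the direct object of 'place'. The gap is right after 'place'.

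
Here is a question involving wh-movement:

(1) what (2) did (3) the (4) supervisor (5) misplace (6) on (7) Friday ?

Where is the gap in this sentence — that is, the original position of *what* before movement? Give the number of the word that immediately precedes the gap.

5

In situ: The supervisor did misplace what on Friday.
The filler 'what' is interpreted as the direct object of 'misplace'. Fronting leaves a gap immediately after 'misplace':
What did the supervisor misplace ___ on Friday?
'misplace' is word 5.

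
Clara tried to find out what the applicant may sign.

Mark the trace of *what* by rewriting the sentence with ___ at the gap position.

Clara tried to find out what the applicant may sign ___.

Underlying clause: The applicant may sign what.
The filler 'what' is interpreted as the direct object of 'sign'. The gap is right after 'sign'.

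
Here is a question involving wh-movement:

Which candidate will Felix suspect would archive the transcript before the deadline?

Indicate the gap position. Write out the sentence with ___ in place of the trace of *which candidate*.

Which candidate will Felix suspect ___ would archive the transcript before the deadline?

Pre-movement form: Felix will suspect which candidate would archive the transcript before the deadline.
'which candidate' functions as the subject of the clause embedded under 'suspect'. The gap is right after 'suspect'.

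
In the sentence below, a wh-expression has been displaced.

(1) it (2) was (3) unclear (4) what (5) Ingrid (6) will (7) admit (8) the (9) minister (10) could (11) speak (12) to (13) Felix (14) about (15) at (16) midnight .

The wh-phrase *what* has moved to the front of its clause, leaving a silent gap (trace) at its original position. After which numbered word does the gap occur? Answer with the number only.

Pre-movement form: Ingrid will admit the minister could speak to Felix about what at midnight.
'what' is the object of the preposition 'about'. Fronting leaves a gap immediately after 'about':
It was unclear what Ingrid will admit the minister could speak to Felix about ___ at midnight.
'about' is word 14.

14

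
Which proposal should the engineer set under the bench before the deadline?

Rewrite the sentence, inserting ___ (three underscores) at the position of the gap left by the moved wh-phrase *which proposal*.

Which proposal should the engineer set ___ under the bench before the deadline?

Pre-movement form: The engineer should set which proposal under the bench before the deadline.
'which proposal' functions as the direct object of 'set'. The gap is right after 'set'.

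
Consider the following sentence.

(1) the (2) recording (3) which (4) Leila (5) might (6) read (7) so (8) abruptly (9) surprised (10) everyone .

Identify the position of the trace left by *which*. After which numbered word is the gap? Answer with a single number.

'which' is the direct object of 'read'. Wh-movement fronts it, leaving a gap right after 'read':
The recording which Leila might read ___ so abruptly surprised everyone.
'read' is word 6.

6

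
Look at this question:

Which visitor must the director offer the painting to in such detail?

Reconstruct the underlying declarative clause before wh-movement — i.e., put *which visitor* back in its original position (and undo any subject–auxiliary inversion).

The director must offer the painting to which visitor in such detail.

'which visitor' functions as the object of the preposition 'to' (recipient of 'offer'). It moves to the left edge, and the trace sits right after 'to':
Which visitor must the director offer the painting to ___ in such detail?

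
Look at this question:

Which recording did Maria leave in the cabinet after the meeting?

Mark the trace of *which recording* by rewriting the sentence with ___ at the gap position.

Which recording did Maria leave ___ in the cabinet after the meeting?

Underlying clause: Maria did leave which recording in the cabinet after the meeting.
The filler 'which recording' is interpreted as the direct object of 'leave'. The gap is right after 'leave'.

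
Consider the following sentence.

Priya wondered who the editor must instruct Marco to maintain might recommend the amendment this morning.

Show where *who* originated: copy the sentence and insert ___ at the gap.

In situ: The editor must instruct Marco to maintain who might recommend the amendment this morning.
'who' is the subject of the clause embedded under 'maintain'. The gap is right after 'maintain'.

Priya wondered who the editor must instruct Marco to maintain ___ might recommend the amendment this morning.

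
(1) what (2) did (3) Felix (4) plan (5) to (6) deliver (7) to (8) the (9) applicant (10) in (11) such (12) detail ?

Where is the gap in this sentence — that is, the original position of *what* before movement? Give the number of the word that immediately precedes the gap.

6

Pre-movement form: Felix did plan to deliver what to the applicant in such detail.
The filler 'what' is interpreted as the direct object of 'deliver'. Wh-movement fronts it, leaving a gap right after 'deliver':
What did Felix plan to deliver ___ to the applicant in such detail?
'deliver' is word 6.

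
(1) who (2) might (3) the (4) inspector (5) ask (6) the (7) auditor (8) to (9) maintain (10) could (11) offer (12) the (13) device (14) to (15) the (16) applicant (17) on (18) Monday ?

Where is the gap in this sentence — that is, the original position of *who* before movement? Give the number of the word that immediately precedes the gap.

Before movement: The inspector might ask the auditor to maintain who could offer the device to the applicant on Monday.
'who' functions as the subject of the clause embedded under 'maintain'. It moves to the left edge, and the trace sits right after 'maintain':
Who might the inspector ask the auditor to maintain ___ could offer the device to the applicant on Monday?
'maintain' is word 9.

9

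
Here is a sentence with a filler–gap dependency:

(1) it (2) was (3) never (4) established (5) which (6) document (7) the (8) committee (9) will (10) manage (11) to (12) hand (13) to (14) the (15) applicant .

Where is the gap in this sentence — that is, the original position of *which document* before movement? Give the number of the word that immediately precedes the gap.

12

In situ: The committee will manage to hand which document to the applicant.
The filler 'which document' is interpreted as the direct object of 'hand'. It moves to the left edge, and the trace sits right after 'hand':
It was never established which document the committee will manage to hand ___ to the applicant.
'hand' is word 12.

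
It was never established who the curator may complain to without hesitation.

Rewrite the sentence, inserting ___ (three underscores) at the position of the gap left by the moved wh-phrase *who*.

Pre-movement form: The curator may complain to who without hesitation.
'who' is the object of the preposition 'to'. The gap is right after 'to'.

It was never established who the curator may complain to ___ without hesitation.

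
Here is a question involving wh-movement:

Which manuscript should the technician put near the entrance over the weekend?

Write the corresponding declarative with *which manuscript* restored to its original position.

The technician should put which manuscript near the entrance over the weekend.

The filler 'which manuscript' is interpreted as the direct object of 'put'. It moves to the left edge, and the trace sits right after 'put':
Which manuscript should the technician put ___ near the entrance over the weekend?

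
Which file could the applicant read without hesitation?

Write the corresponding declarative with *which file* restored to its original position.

The filler 'which file' is interpreted as the direct object of 'read'. Fronting leaves a gap immediately after 'read':
Which file could the applicant read ___ without hesitation?

The applicant could read which file without hesitation.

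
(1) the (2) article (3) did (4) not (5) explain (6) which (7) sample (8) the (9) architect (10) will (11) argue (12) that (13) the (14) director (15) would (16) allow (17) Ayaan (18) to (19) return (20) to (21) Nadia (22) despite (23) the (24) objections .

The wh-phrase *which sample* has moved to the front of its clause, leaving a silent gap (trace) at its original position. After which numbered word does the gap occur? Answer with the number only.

Pre-movement form: The architect will argue that the director would allow Ayaan to return which sample to Nadia despite the objections.
'which sample' is the direct object of 'return'. It moves to the left edge, and the trace sits right after 'return':
The article did not explain which sample the architect will argue that the director would allow Ayaan to return ___ to Nadia despite the objections.
'return' is word 19.

19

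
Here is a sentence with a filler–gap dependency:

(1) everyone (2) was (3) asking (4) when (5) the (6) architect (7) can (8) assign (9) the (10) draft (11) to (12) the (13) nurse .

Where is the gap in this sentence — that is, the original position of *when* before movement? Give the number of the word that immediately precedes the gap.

In situ: The architect can assign the draft to the nurse when.
'when' is the temporal adjunct. Fronting leaves a gap immediately after 'nurse':
Everyone was asking when the architect can assign the draft to the nurse ___.
'nurse' is word 13.

13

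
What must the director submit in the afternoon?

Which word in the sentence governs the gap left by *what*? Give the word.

Underlying clause: The director must submit what in the afternoon.
The filler 'what' is interpreted as the direct object of 'submit'. Fronting leaves a gap immediately after 'submit':
What must the director submit ___ in the afternoon?

submit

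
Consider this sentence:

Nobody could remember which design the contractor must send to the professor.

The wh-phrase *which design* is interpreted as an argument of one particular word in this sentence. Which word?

send

Pre-movement form: The contractor must send which design to the professor.
The filler 'which design' is interpreted as the direct object of 'send'. Wh-movement fronts it, leaving a gap right after 'send':
Nobody could remember which design the contractor must send ___ to the professor.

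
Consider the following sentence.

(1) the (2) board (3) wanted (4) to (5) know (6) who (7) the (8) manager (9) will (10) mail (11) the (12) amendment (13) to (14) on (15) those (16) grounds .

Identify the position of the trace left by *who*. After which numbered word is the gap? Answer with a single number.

13

Before movement: The manager will mail the amendment to who on those grounds.
'who' is the object of the preposition 'to' (recipient of 'mail'). It moves to the left edge, and the trace sits right after 'to':
The board wanted to know who the manager will mail the amendment to ___ on those grounds.
'to' is word 13.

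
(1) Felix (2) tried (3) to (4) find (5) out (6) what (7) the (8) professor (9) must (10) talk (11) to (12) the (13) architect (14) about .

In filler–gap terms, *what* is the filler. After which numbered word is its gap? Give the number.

Before movement: The professor must talk to the architect about what.
'what' is the object of the preposition 'about'. It moves to the left edge, and the trace sits right after 'about':
Felix tried to find out what the professor must talk to the architect about ___.
'about' is word 14.

14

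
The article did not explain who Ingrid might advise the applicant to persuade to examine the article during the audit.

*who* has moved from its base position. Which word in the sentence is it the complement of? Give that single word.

Pre-movement form: Ingrid might advise the applicant to persuade who to examine the article during the audit.
The filler 'who' is interpreted as the direct object of 'persuade'. Fronting leaves a gap immediately after 'persuade':
The article did not explain who Ingrid might advise the applicant to persuade ___ to examine the article during the audit.

persuade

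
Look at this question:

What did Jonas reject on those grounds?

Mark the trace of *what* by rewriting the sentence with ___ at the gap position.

What did Jonas reject ___ on those grounds?

Underlying clause: Jonas did reject what on those grounds.
'what' functions as the direct object of 'reject'. The gap is right after 'reject'.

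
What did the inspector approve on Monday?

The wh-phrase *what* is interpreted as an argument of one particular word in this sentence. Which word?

In situ: The inspector did approve what on Monday.
The filler 'what' is interpreted as the direct object of 'approve'. Wh-movement fronts it, leaving a gap right after 'approve':
What did the inspector approve ___ on Monday?

approve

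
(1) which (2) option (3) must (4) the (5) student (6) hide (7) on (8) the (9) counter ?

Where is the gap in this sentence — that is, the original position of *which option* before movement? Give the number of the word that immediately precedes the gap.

6

Before movement: The student must hide which option on the counter.
'which option' is the direct object of 'hide'. It moves to the left edge, and the trace sits right after 'hide':
Which option must the student hide ___ on the counter?
'hide' is word 6.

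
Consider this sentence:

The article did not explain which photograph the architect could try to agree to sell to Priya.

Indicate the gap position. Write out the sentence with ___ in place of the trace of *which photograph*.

In situ: The architect could try to agree to sell which photograph to Priya.
'which photograph' functions as the direct object of 'sell'. The gap is right after 'sell'.

The article did not explain which photograph the architect could try to agree to sell ___ to Priya.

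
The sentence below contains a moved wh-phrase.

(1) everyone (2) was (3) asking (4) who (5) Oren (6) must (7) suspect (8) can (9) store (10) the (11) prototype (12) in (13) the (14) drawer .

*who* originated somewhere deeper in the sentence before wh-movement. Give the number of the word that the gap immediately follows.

7

Before movement: Oren must suspect who can store the prototype in the drawer.
'who' is the subject of the clause embedded under 'suspect'. It moves to the left edge, and the trace sits right after 'suspect':
Everyone was asking who Oren must suspect ___ can store the prototype in the drawer.
'suspect' is word 7.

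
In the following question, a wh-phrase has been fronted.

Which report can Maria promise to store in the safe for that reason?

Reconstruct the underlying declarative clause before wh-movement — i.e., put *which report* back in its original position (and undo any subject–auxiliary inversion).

'which report' is the direct object of 'store'. Wh-movement fronts it, leaving a gap right after 'store':
Which report can Maria promise to store ___ in the safe for that reason?

Maria can promise to store which report in the safe for that reason.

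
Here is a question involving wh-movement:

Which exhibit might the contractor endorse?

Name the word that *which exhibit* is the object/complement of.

Pre-movement form: The contractor might endorse which exhibit.
The filler 'which exhibit' is interpreted as the direct object of 'endorse'. It moves to the left edge, and the trace sits right after 'endorse':
Which exhibit might the contractor endorse ___?

endorse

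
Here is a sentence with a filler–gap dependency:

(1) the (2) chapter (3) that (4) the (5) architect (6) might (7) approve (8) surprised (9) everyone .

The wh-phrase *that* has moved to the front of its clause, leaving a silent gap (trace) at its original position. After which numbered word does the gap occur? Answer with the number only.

'that' functions as the direct object of 'approve'. Fronting leaves a gap immediately after 'approve':
The chapter that the architect might approve ___ surprised everyone.
'approve' is word 7.

7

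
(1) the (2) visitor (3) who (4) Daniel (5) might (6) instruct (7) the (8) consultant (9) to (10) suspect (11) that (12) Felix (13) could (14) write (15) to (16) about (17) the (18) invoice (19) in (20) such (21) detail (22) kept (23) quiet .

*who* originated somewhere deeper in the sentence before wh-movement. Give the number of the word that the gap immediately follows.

'who' functions as the object of the preposition 'to'. It moves to the left edge, and the trace sits right after 'to':
The visitor who Daniel might instruct the consultant to suspect that Felix could write to ___ about the invoice in such detail kept quiet.
'to' is word 15.

15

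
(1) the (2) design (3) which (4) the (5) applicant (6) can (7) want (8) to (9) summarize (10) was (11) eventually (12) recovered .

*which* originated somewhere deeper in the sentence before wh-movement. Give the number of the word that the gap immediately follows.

9

'which' is the direct object of 'summarize'. Wh-movement fronts it, leaving a gap right after 'summarize':
The design which the applicant can want to summarize ___ was eventually recovered.
'summarize' is word 9.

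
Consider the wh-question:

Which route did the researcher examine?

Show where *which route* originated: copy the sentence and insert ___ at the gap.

Which route did the researcher examine ___?

Pre-movement form: The researcher did examine which route.
'which route' is the direct object of 'examine'. The gap is right after 'examine'.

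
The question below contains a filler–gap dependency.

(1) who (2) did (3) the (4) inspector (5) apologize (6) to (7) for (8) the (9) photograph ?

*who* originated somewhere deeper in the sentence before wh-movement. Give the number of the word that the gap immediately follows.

In situ: The inspector did apologize to who for the photograph.
The filler 'who' is interpreted as the object of the preposition 'to'. Wh-movement fronts it, leaving a gap right after 'to':
Who did the inspector apologize to ___ for the photograph?
'to' is word 6.

6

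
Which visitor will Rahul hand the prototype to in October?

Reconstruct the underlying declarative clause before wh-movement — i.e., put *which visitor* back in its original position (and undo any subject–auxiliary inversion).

'which visitor' functions as the object of the preposition 'to' (recipient of 'hand'). Fronting leaves a gap immediately after 'to':
Which visitor will Rahul hand the prototype to ___ in October?

Rahul will hand the prototype to which visitor in October.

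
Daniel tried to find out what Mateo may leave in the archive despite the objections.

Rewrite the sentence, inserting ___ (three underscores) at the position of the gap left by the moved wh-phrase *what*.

Daniel tried to find out what Mateo may leave ___ in the archive despite the objections.

Before movement: Mateo may leave what in the archive despite the objections.
'what' is the direct object of 'leave'. The gap is right after 'leave'.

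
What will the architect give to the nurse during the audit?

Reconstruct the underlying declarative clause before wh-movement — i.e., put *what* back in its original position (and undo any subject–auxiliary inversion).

'what' is the direct object of 'give'. It moves to the left edge, and the trace sits right after 'give':
What will the architect give ___ to the nurse during the audit?

The architect will give what to the nurse during the audit.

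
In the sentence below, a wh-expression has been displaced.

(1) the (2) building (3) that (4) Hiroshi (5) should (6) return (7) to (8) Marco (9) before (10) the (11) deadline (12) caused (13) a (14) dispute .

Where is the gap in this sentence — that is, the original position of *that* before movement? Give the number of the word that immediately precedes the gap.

6

The filler 'that' is interpreted as the direct object of 'return'. Wh-movement fronts it, leaving a gap right after 'return':
The building that Hiroshi should return ___ to Marco before the deadline caused a dispute.
'return' is word 6.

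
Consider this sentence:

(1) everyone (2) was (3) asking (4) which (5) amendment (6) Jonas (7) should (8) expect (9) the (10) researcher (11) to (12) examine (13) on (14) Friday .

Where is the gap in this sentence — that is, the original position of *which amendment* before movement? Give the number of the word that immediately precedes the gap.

Pre-movement form: Jonas should expect the researcher to examine which amendment on Friday.
'which amendment' functions as the direct object of 'examine'. It moves to the left edge, and the trace sits right after 'examine':
Everyone was asking which amendment Jonas should expect the researcher to examine ___ on Friday.
'examine' is word 12.

12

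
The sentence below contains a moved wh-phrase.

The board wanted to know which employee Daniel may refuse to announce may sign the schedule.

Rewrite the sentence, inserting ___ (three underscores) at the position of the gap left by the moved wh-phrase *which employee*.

The board wanted to know which employee Daniel may refuse to announce ___ may sign the schedule.

In situ: Daniel may refuse to announce which employee may sign the schedule.
'which employee' is the subject of the clause embedded under 'announce'. The gap is right after 'announce'.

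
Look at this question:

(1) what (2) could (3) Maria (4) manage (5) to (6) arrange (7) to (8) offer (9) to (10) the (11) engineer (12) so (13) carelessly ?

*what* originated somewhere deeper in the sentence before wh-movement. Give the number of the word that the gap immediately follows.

8

Pre-movement form: Maria could manage to arrange to offer what to the engineer so carelessly.
'what' functions as the direct object of 'offer'. Fronting leaves a gap immediately after 'offer':
What could Maria manage to arrange to offer ___ to the engineer so carelessly?
'offer' is word 8.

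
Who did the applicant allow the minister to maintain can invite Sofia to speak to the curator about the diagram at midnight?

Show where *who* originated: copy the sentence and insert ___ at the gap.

Before movement: The applicant did allow the minister to maintain who can invite Sofia to speak to the curator about the diagram at midnight.
'who' is the subject of the clause embedded under 'maintain'. The gap is right after 'maintain'.

Who did the applicant allow the minister to maintain ___ can invite Sofia to speak to the curator about the diagram at midnight?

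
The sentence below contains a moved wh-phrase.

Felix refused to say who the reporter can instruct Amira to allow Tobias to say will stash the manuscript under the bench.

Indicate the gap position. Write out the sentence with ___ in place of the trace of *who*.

Before movement: The reporter can instruct Amira to allow Tobias to say who will stash the manuscript under the bench.
'who' functions as the subject of the clause embedded under 'say'. The gap is right after 'say'.

Felix refused to say who the reporter can instruct Amira to allow Tobias to say ___ will stash the manuscript under the bench.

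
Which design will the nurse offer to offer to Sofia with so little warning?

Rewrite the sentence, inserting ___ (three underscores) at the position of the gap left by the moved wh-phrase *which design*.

Which design will the nurse offer to offer ___ to Sofia with so little warning?

In situ: The nurse will offer to offer which design to Sofia with so little warning.
'which design' functions as the direct object of 'offer'. The gap is right after 'offer'.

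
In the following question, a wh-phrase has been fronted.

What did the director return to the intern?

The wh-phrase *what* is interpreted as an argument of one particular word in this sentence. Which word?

return

Before movement: The director did return what to the intern.
'what' functions as the direct object of 'return'. Wh-movement fronts it, leaving a gap right after 'return':
What did the director return ___ to the intern?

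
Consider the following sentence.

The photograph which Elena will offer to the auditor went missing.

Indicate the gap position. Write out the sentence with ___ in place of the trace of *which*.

The filler 'which' is interpreted as the direct object of 'offer'. The gap is right after 'offer'.

The photograph which Elena will offer ___ to the auditor went missing.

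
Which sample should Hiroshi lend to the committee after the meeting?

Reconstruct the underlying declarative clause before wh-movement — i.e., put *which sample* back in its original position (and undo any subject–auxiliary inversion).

The filler 'which sample' is interpreted as the direct object of 'lend'. Wh-movement fronts it, leaving a gap right after 'lend':
Which sample should Hiroshi lend ___ to the committee after the meeting?

Hiroshi should lend which sample to the committee after the meeting.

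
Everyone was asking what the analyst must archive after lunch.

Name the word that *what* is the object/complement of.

Pre-movement form: The analyst must archive what after lunch.
The filler 'what' is interpreted as the direct object of 'archive'. It moves to the left edge, and the trace sits right after 'archive':
Everyone was asking what the analyst must archive ___ after lunch.

archive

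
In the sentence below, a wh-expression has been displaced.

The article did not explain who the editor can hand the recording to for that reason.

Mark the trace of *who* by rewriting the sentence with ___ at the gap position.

In situ: The editor can hand the recording to who for that reason.
'who' functions as the object of the preposition 'to' (recipient of 'hand'). The gap is right after 'to'.

The article did not explain who the editor can hand the recording to ___ for that reason.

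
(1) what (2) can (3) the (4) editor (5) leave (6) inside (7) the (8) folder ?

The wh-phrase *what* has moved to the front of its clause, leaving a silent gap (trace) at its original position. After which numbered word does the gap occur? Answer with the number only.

Pre-movement form: The editor can leave what inside the folder.
'what' is the direct object of 'leave'. Fronting leaves a gap immediately after 'leave':
What can the editor leave ___ inside the folder?
'leave' is word 5.

5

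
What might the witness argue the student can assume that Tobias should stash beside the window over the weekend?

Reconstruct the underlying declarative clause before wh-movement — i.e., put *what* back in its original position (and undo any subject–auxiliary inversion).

The witness might argue the student can assume that Tobias should stash what beside the window over the weekend.

'what' functions as the direct object of 'stash'. Wh-movement fronts it, leaving a gap right after 'stash':
What might the witness argue the student can assume that Tobias should stash ___ beside the window over the weekend?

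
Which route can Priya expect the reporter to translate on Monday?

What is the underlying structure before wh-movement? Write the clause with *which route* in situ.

The filler 'which route' is interpreted as the direct object of 'translate'. It moves to the left edge, and the trace sits right after 'translate':
Which route can Priya expect the reporter to translate ___ on Monday?

Priya can expect the reporter to translate which route on Monday.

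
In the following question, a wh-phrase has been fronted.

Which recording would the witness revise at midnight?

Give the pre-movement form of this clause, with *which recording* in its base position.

The witness would revise which recording at midnight.

'which recording' functions as the direct object of 'revise'. Fronting leaves a gap immediately after 'revise':
Which recording would the witness revise ___ at midnight?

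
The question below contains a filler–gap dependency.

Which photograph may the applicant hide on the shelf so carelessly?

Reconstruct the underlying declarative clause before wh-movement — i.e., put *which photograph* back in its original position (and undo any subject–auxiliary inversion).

The applicant may hide which photograph on the shelf so carelessly.

'which photograph' functions as the direct object of 'hide'. Wh-movement fronts it, leaving a gap right after 'hide':
Which photograph may the applicant hide ___ on the shelf so carelessly?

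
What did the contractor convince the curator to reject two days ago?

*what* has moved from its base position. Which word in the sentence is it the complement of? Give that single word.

reject

Pre-movement form: The contractor did convince the curator to reject what two days ago.
The filler 'what' is interpreted as the direct object of 'reject'. Fronting leaves a gap immediately after 'reject':
What did the contractor convince the curator to reject ___ two days ago?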